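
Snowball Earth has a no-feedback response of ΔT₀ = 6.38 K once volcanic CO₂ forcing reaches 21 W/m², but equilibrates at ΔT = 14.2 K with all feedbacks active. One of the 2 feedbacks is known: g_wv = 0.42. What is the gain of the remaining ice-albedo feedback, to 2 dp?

Amplification A = ΔT/ΔT₀ = 14.2/6.38 = 2.226.
Total gain g = 1 − 1/A = 1 − 1/2.226 = 0.5508.
The known gain is 0.42.
g_ice = 0.5508 − 0.42 = 0.13.

0.13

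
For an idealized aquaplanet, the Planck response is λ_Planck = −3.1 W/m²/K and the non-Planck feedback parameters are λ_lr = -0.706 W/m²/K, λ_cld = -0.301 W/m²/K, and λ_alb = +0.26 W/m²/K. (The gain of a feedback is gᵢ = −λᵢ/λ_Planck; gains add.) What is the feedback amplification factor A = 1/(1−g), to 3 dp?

Convert to gains: g_lr = -0.706/3.1 = -0.2277; g_cld = -0.301/3.1 = -0.0971; g_alb = 0.26/3.1 = 0.08387.
Total gain g = -0.24093.
A = 1/(1 + 0.24093) = 0.806.

0.806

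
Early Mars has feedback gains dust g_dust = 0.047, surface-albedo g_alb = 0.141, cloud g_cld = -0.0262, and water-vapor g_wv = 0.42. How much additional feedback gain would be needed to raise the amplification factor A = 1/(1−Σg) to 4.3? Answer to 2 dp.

0.19

Current total gain = 0.5818.
Target gain for A = 4.3: g* = 1 − 1/4.3 = 0.7674.
Additional gain needed = 0.7674 − 0.5818 = 0.19.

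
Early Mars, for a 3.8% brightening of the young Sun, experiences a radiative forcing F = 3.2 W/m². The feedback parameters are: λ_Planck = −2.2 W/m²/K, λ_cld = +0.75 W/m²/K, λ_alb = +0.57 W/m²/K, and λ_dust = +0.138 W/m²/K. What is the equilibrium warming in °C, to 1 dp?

4.3 °C

Net feedback parameter λ = (−2.2) + (+0.75) + (+0.57) + (+0.138) = -0.742 W/m²/K.
ΔT = −F/λ = −3.2/(-0.742) = 4.3 °C.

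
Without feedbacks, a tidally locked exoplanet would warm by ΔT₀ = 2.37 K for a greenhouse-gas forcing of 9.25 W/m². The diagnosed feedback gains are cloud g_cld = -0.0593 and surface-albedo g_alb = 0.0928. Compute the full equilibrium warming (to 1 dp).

2.5 K

Total gain g = -0.0593 + 0.0928 = 0.0335.
Amplification A = 1/(1 − 0.0335) = 1.035.
ΔT = 2.37 × 1.035 = 2.5 K.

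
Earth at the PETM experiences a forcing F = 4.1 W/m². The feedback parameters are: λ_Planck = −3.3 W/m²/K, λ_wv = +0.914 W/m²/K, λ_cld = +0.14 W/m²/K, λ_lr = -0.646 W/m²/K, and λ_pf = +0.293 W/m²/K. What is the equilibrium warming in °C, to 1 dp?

1.6 °C

Net feedback parameter λ = (−3.3) + (+0.914) + (+0.14) + (-0.646) + (+0.293) = -2.599 W/m²/K.
ΔT = −F/λ = −4.1/(-2.599) = 1.6 °C.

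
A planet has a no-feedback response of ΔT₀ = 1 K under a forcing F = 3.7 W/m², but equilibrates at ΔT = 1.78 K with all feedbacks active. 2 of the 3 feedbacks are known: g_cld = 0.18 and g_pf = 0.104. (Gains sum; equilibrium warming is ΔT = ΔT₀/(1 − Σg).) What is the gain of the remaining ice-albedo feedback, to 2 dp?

Amplification A = ΔT/ΔT₀ = 1.78/1 = 1.78.
Total gain g = 1 − 1/A = 1 − 1/1.78 = 0.4382.
Known gains sum to 0.18 + 0.104 = 0.284.
g_ice = 0.4382 − 0.284 = 0.15.

0.15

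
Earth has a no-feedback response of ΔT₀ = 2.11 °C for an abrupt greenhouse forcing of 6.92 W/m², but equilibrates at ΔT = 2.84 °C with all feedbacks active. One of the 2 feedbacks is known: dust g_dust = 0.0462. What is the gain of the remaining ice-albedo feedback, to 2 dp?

0.21

Amplification A = ΔT/ΔT₀ = 2.84/2.11 = 1.346.
Total gain g = 1 − 1/A = 1 − 1/1.346 = 0.2571.
The known gain is 0.0462.
g_ice = 0.2571 − 0.0462 = 0.21.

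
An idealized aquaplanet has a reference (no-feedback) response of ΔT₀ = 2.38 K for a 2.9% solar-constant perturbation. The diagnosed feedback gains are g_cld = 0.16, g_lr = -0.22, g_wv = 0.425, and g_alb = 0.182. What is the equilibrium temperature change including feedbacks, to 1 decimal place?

5.3 K

Total gain g = 0.16 − 0.22 + 0.425 + 0.182 = 0.547.
Amplification A = 1/(1 − 0.547) = 2.208.
ΔT = 2.38 × 2.208 = 5.3 K.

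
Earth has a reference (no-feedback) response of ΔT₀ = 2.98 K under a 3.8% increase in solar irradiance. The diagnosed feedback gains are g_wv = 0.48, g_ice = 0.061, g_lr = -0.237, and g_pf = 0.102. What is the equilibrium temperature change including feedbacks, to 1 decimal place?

5.0 K

Total gain g = 0.48 + 0.061 − 0.237 + 0.102 = 0.406.
Amplification A = 1/(1 − 0.406) = 1.684.
ΔT = 2.98 × 1.684 = 5.0 K.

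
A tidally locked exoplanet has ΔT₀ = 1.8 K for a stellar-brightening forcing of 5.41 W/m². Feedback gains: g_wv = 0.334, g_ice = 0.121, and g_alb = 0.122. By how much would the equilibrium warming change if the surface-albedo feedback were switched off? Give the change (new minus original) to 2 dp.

Original: g = 0.577, ΔT = 1.8/(1−0.577) = 4.2553 K.
Without surface-albedo: g' = 0.455, ΔT' = 1.8/(1−0.455) = 3.3028 K.
Change = 3.3028 − 4.2553 = -0.95 K.

-0.95 K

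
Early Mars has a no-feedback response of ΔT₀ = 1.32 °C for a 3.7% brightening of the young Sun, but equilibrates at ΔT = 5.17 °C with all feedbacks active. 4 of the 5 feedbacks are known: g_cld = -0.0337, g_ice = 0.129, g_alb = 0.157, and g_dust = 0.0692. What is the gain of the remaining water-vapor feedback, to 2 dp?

0.42

Amplification A = ΔT/ΔT₀ = 5.17/1.32 = 3.917.
Total gain g = 1 − 1/A = 1 − 1/3.917 = 0.7447.
Known gains sum to -0.0337 + 0.129 + 0.157 + 0.0692 = 0.3215.
g_wv = 0.7447 − 0.3215 = 0.42.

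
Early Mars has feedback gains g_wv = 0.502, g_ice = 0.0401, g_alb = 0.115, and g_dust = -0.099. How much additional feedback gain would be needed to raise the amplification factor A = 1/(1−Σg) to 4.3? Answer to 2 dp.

Current total gain = 0.5581.
Target gain for A = 4.3: g* = 1 − 1/4.3 = 0.7674.
Additional gain needed = 0.7674 − 0.5581 = 0.21.

0.21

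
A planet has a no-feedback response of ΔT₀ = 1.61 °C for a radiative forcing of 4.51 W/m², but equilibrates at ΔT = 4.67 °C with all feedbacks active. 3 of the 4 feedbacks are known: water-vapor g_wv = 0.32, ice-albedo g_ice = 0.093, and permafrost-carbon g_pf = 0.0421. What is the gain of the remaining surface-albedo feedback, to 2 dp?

Amplification A = ΔT/ΔT₀ = 4.67/1.61 = 2.901.
Total gain g = 1 − 1/A = 1 − 1/2.901 = 0.6553.
Known gains sum to 0.32 + 0.093 + 0.0421 = 0.4551.
g_alb = 0.6553 − 0.4551 = 0.20.

0.20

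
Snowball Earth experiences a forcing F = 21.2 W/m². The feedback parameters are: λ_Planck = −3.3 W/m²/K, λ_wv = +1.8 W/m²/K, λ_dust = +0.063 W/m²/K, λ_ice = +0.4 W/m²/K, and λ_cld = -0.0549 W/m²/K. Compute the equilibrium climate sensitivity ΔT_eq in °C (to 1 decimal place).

Net feedback parameter λ = (−3.3) + (+1.8) + (+0.063) + (+0.4) + (-0.0549) = -1.0919 W/m²/K.
ΔT = −F/λ = −21.2/(-1.0919) = 19.4 °C.

19.4 °C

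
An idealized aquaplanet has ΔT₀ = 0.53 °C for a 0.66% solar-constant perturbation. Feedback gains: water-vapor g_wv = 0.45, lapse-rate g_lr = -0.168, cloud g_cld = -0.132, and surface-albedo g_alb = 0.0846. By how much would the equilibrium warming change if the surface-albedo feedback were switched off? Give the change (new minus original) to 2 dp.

-0.07 °C

Original: g = 0.2346, ΔT = 0.53/(1−0.2346) = 0.6924 °C.
Without surface-albedo: g' = 0.15, ΔT' = 0.53/(1−0.15) = 0.6235 °C.
Change = 0.6235 − 0.6924 = -0.07 °C.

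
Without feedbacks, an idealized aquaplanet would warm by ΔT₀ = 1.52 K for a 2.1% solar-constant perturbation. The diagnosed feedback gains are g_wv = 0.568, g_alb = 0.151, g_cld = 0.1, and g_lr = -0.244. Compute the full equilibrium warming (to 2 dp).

Total gain g = 0.568 + 0.151 + 0.1 − 0.244 = 0.575.
Amplification A = 1/(1 − 0.575) = 2.353.
ΔT = 1.52 × 2.353 = 3.58 K.

3.58 K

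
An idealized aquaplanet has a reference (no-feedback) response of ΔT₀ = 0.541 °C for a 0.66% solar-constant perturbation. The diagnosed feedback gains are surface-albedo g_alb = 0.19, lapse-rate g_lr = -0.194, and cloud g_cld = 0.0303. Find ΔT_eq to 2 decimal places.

Total gain g = 0.19 − 0.194 + 0.0303 = 0.0263.
Amplification A = 1/(1 − 0.0263) = 1.027.
ΔT = 0.541 × 1.027 = 0.56 °C.

0.56 °C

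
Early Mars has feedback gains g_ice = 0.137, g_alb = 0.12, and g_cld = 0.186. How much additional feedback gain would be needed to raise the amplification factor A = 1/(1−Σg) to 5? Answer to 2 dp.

Current total gain = 0.443.
Target gain for A = 5: g* = 1 − 1/5 = 0.8.
Additional gain needed = 0.8 − 0.443 = 0.36.

0.36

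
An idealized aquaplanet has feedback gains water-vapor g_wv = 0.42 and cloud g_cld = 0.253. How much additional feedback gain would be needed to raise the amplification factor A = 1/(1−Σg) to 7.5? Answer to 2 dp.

0.19

Current total gain = 0.673.
Target gain for A = 7.5: g* = 1 − 1/7.5 = 0.8667.
Additional gain needed = 0.8667 − 0.673 = 0.19.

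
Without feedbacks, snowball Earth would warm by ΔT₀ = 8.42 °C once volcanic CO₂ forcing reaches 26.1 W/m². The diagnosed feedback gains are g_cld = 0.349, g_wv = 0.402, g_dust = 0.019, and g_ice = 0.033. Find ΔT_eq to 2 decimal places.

42.74 °C

Total gain g = 0.349 + 0.402 + 0.019 + 0.033 = 0.803.
Amplification A = 1/(1 − 0.803) = 5.076.
ΔT = 8.42 × 5.076 = 42.74 °C.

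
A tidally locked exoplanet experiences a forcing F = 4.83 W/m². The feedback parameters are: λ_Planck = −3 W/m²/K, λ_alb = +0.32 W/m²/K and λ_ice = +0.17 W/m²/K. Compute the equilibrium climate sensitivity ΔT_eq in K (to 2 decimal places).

Net feedback parameter λ = (−3) + (+0.32) + (+0.17) = -2.51 W/m²/K.
ΔT = −F/λ = −4.83/(-2.51) = 1.92 K.

1.92 K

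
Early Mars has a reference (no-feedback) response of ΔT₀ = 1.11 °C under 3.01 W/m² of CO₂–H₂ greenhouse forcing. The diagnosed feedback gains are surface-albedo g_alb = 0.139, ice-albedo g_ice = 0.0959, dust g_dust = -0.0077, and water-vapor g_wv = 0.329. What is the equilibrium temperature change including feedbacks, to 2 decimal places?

Total gain g = 0.139 + 0.0959 − 0.0077 + 0.329 = 0.5562.
Amplification A = 1/(1 − 0.5562) = 2.253.
ΔT = 1.11 × 2.253 = 2.50 °C.

2.50 °C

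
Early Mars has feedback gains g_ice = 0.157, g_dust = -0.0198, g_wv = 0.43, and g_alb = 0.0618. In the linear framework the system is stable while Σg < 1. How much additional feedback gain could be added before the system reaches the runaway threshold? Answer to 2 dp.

Current total gain = 0.157 − 0.0198 + 0.43 + 0.0618 = 0.629.
Margin to runaway = 1 − 0.629 = 0.37.

0.37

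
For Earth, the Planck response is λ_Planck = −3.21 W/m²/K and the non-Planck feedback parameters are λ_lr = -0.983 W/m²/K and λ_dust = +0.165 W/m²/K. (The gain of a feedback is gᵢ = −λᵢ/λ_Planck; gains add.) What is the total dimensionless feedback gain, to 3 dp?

Convert to gains: g_lr = -0.983/3.21 = -0.3062; g_dust = 0.165/3.21 = 0.0514.
Total gain g = -0.2548.

-0.255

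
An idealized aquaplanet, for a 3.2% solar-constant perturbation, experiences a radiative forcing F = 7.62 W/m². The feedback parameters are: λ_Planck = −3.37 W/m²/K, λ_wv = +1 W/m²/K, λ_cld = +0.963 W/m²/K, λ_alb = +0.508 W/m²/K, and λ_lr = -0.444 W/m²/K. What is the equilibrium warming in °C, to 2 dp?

Net feedback parameter λ = (−3.37) + (+1) + (+0.963) + (+0.508) + (-0.444) = -1.343 W/m²/K.
ΔT = −F/λ = −7.62/(-1.343) = 5.67 °C.

5.67 °C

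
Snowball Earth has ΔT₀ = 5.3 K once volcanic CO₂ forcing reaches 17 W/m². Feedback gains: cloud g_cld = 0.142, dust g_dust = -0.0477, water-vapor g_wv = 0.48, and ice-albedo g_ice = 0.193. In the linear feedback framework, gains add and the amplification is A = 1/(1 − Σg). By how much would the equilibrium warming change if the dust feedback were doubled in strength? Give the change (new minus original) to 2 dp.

Original: g = 0.7673, ΔT = 5.3/(1−0.7673) = 22.7761 K.
With doubled dust: g' = 0.7196, ΔT' = 5.3/(1−0.7196) = 18.9016 K.
Change = 18.9016 − 22.7761 = -3.87 K.

-3.87 K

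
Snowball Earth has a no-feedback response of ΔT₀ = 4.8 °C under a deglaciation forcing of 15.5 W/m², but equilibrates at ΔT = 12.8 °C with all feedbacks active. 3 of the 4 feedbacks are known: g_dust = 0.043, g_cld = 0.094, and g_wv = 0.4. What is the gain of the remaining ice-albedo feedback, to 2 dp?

Amplification A = ΔT/ΔT₀ = 12.8/4.8 = 2.667.
Total gain g = 1 − 1/A = 1 − 1/2.667 = 0.625.
Known gains sum to 0.043 + 0.094 + 0.4 = 0.537.
g_ice = 0.625 − 0.537 = 0.09.

0.09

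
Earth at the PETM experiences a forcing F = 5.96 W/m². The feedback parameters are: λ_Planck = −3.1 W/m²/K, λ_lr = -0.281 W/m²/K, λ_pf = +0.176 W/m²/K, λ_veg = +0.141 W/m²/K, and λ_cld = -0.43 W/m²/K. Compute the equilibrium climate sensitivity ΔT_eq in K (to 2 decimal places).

Net feedback parameter λ = (−3.1) + (-0.281) + (+0.176) + (+0.141) + (-0.43) = -3.494 W/m²/K.
ΔT = −F/λ = −5.96/(-3.494) = 1.71 K.

1.71 K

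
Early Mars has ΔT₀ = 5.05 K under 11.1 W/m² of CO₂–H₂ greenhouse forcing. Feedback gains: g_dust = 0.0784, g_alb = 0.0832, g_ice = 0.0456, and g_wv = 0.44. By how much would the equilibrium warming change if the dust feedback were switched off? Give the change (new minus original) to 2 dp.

-2.60 K

Original: g = 0.6472, ΔT = 5.05/(1−0.6472) = 14.3141 K.
Without dust: g' = 0.5688, ΔT' = 5.05/(1−0.5688) = 11.7115 K.
Change = 11.7115 − 14.3141 = -2.60 K.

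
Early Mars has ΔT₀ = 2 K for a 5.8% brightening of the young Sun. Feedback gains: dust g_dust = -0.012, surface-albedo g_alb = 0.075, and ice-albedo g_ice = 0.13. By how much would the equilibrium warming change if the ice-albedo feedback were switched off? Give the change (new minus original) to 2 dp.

-0.34 K

Original: g = 0.193, ΔT = 2/(1−0.193) = 2.4783 K.
Without ice-albedo: g' = 0.063, ΔT' = 2/(1−0.063) = 2.1345 K.
Change = 2.1345 − 2.4783 = -0.34 K.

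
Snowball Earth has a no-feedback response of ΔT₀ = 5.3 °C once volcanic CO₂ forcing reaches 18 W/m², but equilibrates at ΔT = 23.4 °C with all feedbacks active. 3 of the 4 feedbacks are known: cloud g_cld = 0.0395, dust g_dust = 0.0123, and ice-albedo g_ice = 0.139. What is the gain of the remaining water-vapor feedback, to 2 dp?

0.58

Amplification A = ΔT/ΔT₀ = 23.4/5.3 = 4.415.
Total gain g = 1 − 1/A = 1 − 1/4.415 = 0.7735.
Known gains sum to 0.0395 + 0.0123 + 0.139 = 0.1908.
g_wv = 0.7735 − 0.1908 = 0.58.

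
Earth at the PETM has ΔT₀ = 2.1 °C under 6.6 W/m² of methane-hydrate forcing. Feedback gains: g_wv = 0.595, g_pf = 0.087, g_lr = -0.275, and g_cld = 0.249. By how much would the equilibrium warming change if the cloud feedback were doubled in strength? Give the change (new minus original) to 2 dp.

16.00 °C

Original: g = 0.656, ΔT = 2.1/(1−0.656) = 6.1047 °C.
With doubled cloud: g' = 0.905, ΔT' = 2.1/(1−0.905) = 22.1053 °C.
Change = 22.1053 − 6.1047 = 16.00 °C.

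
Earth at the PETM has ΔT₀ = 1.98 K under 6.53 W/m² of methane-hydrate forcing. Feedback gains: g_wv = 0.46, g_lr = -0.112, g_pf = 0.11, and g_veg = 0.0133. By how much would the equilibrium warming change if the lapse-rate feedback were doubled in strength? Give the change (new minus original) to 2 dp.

Original: g = 0.4713, ΔT = 1.98/(1−0.4713) = 3.7450 K.
With doubled lapse-rate: g' = 0.3593, ΔT' = 1.98/(1−0.3593) = 3.0904 K.
Change = 3.0904 − 3.7450 = -0.65 K.

-0.65 K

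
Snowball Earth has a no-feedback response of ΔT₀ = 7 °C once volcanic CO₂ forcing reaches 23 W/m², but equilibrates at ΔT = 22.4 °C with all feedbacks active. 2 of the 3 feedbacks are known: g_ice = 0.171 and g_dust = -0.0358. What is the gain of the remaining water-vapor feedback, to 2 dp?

0.55

Amplification A = ΔT/ΔT₀ = 22.4/7 = 3.2.
Total gain g = 1 − 1/A = 1 − 1/3.2 = 0.6875.
Known gains sum to 0.171 − 0.0358 = 0.1352.
g_wv = 0.6875 − 0.1352 = 0.55.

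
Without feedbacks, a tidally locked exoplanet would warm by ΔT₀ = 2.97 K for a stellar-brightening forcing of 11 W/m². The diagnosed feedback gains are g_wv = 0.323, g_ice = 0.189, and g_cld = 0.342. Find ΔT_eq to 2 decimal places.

20.34 K

Total gain g = 0.323 + 0.189 + 0.342 = 0.854.
Amplification A = 1/(1 − 0.854) = 6.849.
ΔT = 2.97 × 6.849 = 20.34 K.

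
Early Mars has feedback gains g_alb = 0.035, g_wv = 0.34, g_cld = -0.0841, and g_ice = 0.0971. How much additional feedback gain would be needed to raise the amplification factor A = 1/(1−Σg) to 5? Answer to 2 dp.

0.41

Current total gain = 0.388.
Target gain for A = 5: g* = 1 − 1/5 = 0.8.
Additional gain needed = 0.8 − 0.388 = 0.41.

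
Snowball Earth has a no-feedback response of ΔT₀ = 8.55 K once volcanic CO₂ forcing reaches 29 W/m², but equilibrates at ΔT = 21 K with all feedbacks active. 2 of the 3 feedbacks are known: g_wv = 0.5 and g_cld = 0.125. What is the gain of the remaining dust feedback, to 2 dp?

-0.03

Amplification A = ΔT/ΔT₀ = 21/8.55 = 2.456.
Total gain g = 1 − 1/A = 1 − 1/2.456 = 0.5928.
Known gains sum to 0.5 + 0.125 = 0.625.
g_dust = 0.5928 − 0.625 = -0.03.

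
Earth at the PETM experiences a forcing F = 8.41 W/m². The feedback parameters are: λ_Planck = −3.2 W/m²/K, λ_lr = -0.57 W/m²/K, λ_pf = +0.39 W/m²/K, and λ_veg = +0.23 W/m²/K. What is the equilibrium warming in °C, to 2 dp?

2.67 °C

Net feedback parameter λ = (−3.2) + (-0.57) + (+0.39) + (+0.23) = -3.15 W/m²/K.
ΔT = −F/λ = −8.41/(-3.15) = 2.67 °C.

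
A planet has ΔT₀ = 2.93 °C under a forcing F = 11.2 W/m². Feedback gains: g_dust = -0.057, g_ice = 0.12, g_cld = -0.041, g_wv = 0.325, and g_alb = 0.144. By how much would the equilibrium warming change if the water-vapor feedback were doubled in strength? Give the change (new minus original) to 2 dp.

10.17 °C

Original: g = 0.491, ΔT = 2.93/(1−0.491) = 5.7564 °C.
With doubled water-vapor: g' = 0.816, ΔT' = 2.93/(1−0.816) = 15.9239 °C.
Change = 15.9239 − 5.7564 = 10.17 °C.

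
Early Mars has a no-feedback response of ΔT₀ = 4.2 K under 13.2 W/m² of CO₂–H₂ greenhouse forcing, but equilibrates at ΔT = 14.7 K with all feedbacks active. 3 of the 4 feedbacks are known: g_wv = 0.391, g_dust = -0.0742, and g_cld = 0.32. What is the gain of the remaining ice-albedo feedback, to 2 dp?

0.08

Amplification A = ΔT/ΔT₀ = 14.7/4.2 = 3.5.
Total gain g = 1 − 1/A = 1 − 1/3.5 = 0.7143.
Known gains sum to 0.391 − 0.0742 + 0.32 = 0.6368.
g_ice = 0.7143 − 0.6368 = 0.08.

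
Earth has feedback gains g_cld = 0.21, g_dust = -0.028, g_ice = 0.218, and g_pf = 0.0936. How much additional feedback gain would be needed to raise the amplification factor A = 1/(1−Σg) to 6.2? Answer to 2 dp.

Current total gain = 0.4936.
Target gain for A = 6.2: g* = 1 − 1/6.2 = 0.8387.
Additional gain needed = 0.8387 − 0.4936 = 0.35.

0.35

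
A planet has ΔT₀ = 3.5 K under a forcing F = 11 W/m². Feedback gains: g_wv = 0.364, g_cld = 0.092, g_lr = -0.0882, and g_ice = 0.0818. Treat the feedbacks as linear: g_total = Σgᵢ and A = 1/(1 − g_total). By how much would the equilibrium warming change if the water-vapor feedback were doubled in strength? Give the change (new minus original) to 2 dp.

Original: g = 0.4496, ΔT = 3.5/(1−0.4496) = 6.3590 K.
With doubled water-vapor: g' = 0.8136, ΔT' = 3.5/(1−0.8136) = 18.7768 K.
Change = 18.7768 − 6.3590 = 12.42 K.

12.42 K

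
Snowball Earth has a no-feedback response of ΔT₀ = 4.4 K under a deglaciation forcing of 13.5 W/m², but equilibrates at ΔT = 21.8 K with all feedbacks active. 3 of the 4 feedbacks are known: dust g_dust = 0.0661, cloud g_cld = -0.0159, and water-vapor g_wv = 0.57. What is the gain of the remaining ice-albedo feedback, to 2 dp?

0.18

Amplification A = ΔT/ΔT₀ = 21.8/4.4 = 4.955.
Total gain g = 1 − 1/A = 1 − 1/4.955 = 0.7982.
Known gains sum to 0.0661 − 0.0159 + 0.57 = 0.6202.
g_ice = 0.7982 − 0.6202 = 0.18.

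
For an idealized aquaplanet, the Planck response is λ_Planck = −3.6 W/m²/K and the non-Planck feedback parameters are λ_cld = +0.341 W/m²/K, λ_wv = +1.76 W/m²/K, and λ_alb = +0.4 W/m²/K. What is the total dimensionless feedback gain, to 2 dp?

0.69

Convert to gains: g_cld = 0.341/3.6 = 0.09472; g_wv = 1.76/3.6 = 0.4889; g_alb = 0.4/3.6 = 0.1111.
Total gain g = 0.69472.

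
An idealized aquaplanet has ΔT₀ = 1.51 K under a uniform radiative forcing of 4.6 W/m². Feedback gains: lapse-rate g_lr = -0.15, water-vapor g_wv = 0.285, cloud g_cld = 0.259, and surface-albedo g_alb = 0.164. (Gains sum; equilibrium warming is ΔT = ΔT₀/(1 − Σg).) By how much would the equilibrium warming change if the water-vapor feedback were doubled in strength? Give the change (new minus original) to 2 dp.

6.20 K

Original: g = 0.558, ΔT = 1.51/(1−0.558) = 3.4163 K.
With doubled water-vapor: g' = 0.843, ΔT' = 1.51/(1−0.843) = 9.6178 K.
Change = 9.6178 − 3.4163 = 6.20 K.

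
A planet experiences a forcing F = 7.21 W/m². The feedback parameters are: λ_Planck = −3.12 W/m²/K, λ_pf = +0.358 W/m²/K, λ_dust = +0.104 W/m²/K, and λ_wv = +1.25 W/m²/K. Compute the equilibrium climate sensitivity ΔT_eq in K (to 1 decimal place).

Net feedback parameter λ = (−3.12) + (+0.358) + (+0.104) + (+1.25) = -1.408 W/m²/K.
ΔT = −F/λ = −7.21/(-1.408) = 5.1 K.

5.1 K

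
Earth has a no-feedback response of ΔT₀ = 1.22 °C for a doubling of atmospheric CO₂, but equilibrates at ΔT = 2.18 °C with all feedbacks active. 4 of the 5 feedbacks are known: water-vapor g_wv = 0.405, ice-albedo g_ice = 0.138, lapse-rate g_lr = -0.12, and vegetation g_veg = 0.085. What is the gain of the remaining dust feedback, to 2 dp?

-0.07

Amplification A = ΔT/ΔT₀ = 2.18/1.22 = 1.787.
Total gain g = 1 − 1/A = 1 − 1/1.787 = 0.4404.
Known gains sum to 0.405 + 0.138 − 0.12 + 0.085 = 0.508.
g_dust = 0.4404 − 0.508 = -0.07.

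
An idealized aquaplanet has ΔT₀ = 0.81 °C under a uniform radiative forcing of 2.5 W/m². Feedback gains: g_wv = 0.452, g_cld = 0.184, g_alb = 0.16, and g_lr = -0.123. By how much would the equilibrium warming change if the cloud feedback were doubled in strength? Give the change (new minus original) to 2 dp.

3.19 °C

Original: g = 0.673, ΔT = 0.81/(1−0.673) = 2.4771 °C.
With doubled cloud: g' = 0.857, ΔT' = 0.81/(1−0.857) = 5.6643 °C.
Change = 5.6643 − 2.4771 = 3.19 °C.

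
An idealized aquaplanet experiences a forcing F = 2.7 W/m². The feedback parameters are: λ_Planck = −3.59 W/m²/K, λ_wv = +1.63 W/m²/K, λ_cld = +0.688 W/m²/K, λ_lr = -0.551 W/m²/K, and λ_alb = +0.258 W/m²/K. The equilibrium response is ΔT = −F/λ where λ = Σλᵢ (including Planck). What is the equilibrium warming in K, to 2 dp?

Net feedback parameter λ = (−3.59) + (+1.63) + (+0.688) + (-0.551) + (+0.258) = -1.565 W/m²/K.
ΔT = −F/λ = −2.7/(-1.565) = 1.73 K.

1.73 K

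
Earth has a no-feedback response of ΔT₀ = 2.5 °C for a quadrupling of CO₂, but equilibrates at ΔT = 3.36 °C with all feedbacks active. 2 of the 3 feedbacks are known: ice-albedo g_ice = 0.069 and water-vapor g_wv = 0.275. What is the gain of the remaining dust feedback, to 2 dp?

-0.09

Amplification A = ΔT/ΔT₀ = 3.36/2.5 = 1.344.
Total gain g = 1 − 1/A = 1 − 1/1.344 = 0.256.
Known gains sum to 0.069 + 0.275 = 0.344.
g_dust = 0.256 − 0.344 = -0.09.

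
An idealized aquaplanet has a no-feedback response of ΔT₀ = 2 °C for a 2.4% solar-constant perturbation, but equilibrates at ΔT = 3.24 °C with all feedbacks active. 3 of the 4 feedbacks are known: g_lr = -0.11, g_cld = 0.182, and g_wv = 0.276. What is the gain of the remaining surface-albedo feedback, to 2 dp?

0.03

Amplification A = ΔT/ΔT₀ = 3.24/2 = 1.62.
Total gain g = 1 − 1/A = 1 − 1/1.62 = 0.3827.
Known gains sum to -0.11 + 0.182 + 0.276 = 0.348.
g_alb = 0.3827 − 0.348 = 0.03.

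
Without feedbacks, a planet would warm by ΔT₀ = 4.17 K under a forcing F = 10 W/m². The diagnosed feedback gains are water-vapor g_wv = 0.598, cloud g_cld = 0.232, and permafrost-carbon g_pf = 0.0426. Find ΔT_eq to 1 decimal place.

32.7 K

Total gain g = 0.598 + 0.232 + 0.0426 = 0.8726.
Amplification A = 1/(1 − 0.8726) = 7.849.
ΔT = 4.17 × 7.849 = 32.7 K.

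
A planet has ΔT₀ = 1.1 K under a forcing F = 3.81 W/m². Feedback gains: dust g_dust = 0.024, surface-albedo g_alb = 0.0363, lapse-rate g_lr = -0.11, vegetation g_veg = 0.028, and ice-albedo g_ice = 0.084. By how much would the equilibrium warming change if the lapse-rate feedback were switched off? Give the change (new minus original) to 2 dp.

0.16 K

Original: g = 0.0623, ΔT = 1.1/(1−0.0623) = 1.1731 K.
Without lapse-rate: g' = 0.1723, ΔT' = 1.1/(1−0.1723) = 1.3290 K.
Change = 1.3290 − 1.1731 = 0.16 K.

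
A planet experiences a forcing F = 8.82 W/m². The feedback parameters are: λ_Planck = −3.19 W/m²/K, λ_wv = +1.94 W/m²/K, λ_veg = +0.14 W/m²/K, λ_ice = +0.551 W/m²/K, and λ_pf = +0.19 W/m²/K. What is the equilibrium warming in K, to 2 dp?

23.90 K

Net feedback parameter λ = (−3.19) + (+1.94) + (+0.14) + (+0.551) + (+0.19) = -0.369 W/m²/K.
ΔT = −F/λ = −8.82/(-0.369) = 23.90 K.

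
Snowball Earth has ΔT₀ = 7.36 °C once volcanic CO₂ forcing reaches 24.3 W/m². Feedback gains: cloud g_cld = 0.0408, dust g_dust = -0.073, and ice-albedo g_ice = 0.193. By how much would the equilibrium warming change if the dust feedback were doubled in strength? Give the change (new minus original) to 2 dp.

Original: g = 0.1608, ΔT = 7.36/(1−0.1608) = 8.7703 °C.
With doubled dust: g' = 0.0878, ΔT' = 7.36/(1−0.0878) = 8.0684 °C.
Change = 8.0684 − 8.7703 = -0.70 °C.

-0.70 °C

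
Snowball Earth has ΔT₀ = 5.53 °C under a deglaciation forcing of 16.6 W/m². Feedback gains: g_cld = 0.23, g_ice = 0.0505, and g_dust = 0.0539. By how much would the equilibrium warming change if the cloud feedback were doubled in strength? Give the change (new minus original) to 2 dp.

4.39 °C

Original: g = 0.3344, ΔT = 5.53/(1−0.3344) = 8.3083 °C.
With doubled cloud: g' = 0.5644, ΔT' = 5.53/(1−0.5644) = 12.6951 °C.
Change = 12.6951 − 8.3083 = 4.39 °C.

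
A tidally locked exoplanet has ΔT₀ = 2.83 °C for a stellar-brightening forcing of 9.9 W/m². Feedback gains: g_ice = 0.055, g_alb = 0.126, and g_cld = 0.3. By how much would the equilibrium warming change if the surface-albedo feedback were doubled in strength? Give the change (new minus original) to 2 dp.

Original: g = 0.481, ΔT = 2.83/(1−0.481) = 5.4528 °C.
With doubled surface-albedo: g' = 0.607, ΔT' = 2.83/(1−0.607) = 7.2010 °C.
Change = 7.2010 − 5.4528 = 1.75 °C.

1.75 °C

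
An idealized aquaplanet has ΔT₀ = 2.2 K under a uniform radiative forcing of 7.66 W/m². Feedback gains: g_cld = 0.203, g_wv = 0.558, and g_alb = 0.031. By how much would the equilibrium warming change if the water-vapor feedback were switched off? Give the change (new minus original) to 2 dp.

Original: g = 0.792, ΔT = 2.2/(1−0.792) = 10.5769 K.
Without water-vapor: g' = 0.234, ΔT' = 2.2/(1−0.234) = 2.8721 K.
Change = 2.8721 − 10.5769 = -7.70 K.

-7.70 K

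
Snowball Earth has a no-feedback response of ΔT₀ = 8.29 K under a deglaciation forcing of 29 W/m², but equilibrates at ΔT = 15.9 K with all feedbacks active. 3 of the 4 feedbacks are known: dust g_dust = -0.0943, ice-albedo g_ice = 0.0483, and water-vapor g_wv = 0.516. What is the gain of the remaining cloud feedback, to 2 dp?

0.01

Amplification A = ΔT/ΔT₀ = 15.9/8.29 = 1.918.
Total gain g = 1 − 1/A = 1 − 1/1.918 = 0.4786.
Known gains sum to -0.0943 + 0.0483 + 0.516 = 0.47.
g_cld = 0.4786 − 0.47 = 0.01.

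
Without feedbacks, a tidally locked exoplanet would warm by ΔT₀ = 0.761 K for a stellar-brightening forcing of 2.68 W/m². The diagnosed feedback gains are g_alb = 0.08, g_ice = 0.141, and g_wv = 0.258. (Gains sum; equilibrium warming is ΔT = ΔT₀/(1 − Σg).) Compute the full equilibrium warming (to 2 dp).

Total gain g = 0.08 + 0.141 + 0.258 = 0.479.
Amplification A = 1/(1 − 0.479) = 1.919.
ΔT = 0.761 × 1.919 = 1.46 K.

1.46 K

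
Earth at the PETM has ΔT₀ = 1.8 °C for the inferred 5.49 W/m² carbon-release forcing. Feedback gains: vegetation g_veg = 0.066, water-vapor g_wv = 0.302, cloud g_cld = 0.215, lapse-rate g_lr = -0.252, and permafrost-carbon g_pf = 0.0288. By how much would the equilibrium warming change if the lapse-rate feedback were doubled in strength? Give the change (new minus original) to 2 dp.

-0.79 °C

Original: g = 0.3598, ΔT = 1.8/(1−0.3598) = 2.8116 °C.
With doubled lapse-rate: g' = 0.1078, ΔT' = 1.8/(1−0.1078) = 2.0175 °C.
Change = 2.0175 − 2.8116 = -0.79 °C.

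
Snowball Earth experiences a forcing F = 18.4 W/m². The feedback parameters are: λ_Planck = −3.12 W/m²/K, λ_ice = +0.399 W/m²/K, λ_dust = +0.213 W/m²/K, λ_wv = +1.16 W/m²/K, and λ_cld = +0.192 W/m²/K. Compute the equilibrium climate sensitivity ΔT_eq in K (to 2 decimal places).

Net feedback parameter λ = (−3.12) + (+0.399) + (+0.213) + (+1.16) + (+0.192) = -1.156 W/m²/K.
ΔT = −F/λ = −18.4/(-1.156) = 15.92 K.

15.92 K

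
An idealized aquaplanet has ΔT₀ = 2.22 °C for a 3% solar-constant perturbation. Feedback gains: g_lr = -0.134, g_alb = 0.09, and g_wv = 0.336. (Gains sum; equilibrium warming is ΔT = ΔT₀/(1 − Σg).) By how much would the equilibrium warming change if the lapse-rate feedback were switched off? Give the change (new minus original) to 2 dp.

Original: g = 0.292, ΔT = 2.22/(1−0.292) = 3.1356 °C.
Without lapse-rate: g' = 0.426, ΔT' = 2.22/(1−0.426) = 3.8676 °C.
Change = 3.8676 − 3.1356 = 0.73 °C.

0.73 °C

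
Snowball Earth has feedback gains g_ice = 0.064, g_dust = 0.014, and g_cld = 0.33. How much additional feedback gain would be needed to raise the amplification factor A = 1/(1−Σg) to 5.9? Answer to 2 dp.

Current total gain = 0.408.
Target gain for A = 5.9: g* = 1 − 1/5.9 = 0.8305.
Additional gain needed = 0.8305 − 0.408 = 0.42.

0.42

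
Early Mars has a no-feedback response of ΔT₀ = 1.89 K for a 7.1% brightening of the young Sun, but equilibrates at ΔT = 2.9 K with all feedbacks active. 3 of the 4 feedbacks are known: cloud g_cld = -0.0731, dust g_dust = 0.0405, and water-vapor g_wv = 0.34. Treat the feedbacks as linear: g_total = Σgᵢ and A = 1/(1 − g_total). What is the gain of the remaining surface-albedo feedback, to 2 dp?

0.04

Amplification A = ΔT/ΔT₀ = 2.9/1.89 = 1.534.
Total gain g = 1 − 1/A = 1 − 1/1.534 = 0.3481.
Known gains sum to -0.0731 + 0.0405 + 0.34 = 0.3074.
g_alb = 0.3481 − 0.3074 = 0.04.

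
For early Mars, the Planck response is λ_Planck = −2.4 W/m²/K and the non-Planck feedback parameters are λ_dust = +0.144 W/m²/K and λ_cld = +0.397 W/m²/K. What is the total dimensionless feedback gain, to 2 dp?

Convert to gains: g_dust = 0.144/2.4 = 0.06; g_cld = 0.397/2.4 = 0.1654.
Total gain g = 0.2254.

0.23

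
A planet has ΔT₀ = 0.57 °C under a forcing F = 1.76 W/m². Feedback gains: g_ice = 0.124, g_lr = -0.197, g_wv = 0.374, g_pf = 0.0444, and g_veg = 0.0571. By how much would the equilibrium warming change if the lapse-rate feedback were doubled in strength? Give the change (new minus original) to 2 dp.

-0.24 °C

Original: g = 0.4025, ΔT = 0.57/(1−0.4025) = 0.9540 °C.
With doubled lapse-rate: g' = 0.2055, ΔT' = 0.57/(1−0.2055) = 0.7174 °C.
Change = 0.7174 − 0.9540 = -0.24 °C.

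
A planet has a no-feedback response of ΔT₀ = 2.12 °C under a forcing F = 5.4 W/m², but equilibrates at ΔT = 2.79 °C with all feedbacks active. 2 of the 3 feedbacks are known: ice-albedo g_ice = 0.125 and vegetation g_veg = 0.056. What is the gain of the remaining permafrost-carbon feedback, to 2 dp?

0.06

Amplification A = ΔT/ΔT₀ = 2.79/2.12 = 1.316.
Total gain g = 1 − 1/A = 1 − 1/1.316 = 0.2401.
Known gains sum to 0.125 + 0.056 = 0.181.
g_pf = 0.2401 − 0.181 = 0.06.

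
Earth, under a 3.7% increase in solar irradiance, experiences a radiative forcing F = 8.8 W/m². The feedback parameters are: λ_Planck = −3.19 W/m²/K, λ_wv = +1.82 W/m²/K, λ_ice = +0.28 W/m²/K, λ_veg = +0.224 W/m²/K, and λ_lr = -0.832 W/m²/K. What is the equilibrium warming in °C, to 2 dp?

5.18 °C

Net feedback parameter λ = (−3.19) + (+1.82) + (+0.28) + (+0.224) + (-0.832) = -1.698 W/m²/K.
ΔT = −F/λ = −8.8/(-1.698) = 5.18 °C.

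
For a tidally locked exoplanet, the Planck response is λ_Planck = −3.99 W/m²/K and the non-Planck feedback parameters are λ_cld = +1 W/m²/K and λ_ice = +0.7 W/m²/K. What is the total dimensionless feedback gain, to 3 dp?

Convert to gains: g_cld = 1/3.99 = 0.2506; g_ice = 0.7/3.99 = 0.1754.
Total gain g = 0.426.

0.426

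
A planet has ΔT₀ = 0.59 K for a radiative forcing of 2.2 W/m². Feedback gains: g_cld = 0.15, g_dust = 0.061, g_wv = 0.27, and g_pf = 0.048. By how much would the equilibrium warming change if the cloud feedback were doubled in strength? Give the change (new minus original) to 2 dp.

Original: g = 0.529, ΔT = 0.59/(1−0.529) = 1.2527 K.
With doubled cloud: g' = 0.679, ΔT' = 0.59/(1−0.679) = 1.8380 K.
Change = 1.8380 − 1.2527 = 0.59 K.

0.59 K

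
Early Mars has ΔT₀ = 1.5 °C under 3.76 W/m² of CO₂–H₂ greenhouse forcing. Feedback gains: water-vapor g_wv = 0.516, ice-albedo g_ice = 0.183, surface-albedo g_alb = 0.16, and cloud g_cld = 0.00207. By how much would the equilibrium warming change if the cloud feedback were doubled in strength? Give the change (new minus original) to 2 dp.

0.16 °C

Original: g = 0.86107, ΔT = 1.5/(1−0.86107) = 10.7968 °C.
With doubled cloud: g' = 0.86314, ΔT' = 1.5/(1−0.86314) = 10.9601 °C.
Change = 10.9601 − 10.7968 = 0.16 °C.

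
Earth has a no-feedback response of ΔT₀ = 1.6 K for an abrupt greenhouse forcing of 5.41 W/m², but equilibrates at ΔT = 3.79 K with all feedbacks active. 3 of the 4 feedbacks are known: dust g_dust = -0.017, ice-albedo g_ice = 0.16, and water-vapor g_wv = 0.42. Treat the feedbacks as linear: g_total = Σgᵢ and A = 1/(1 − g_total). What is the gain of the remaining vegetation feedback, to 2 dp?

Amplification A = ΔT/ΔT₀ = 3.79/1.6 = 2.369.
Total gain g = 1 − 1/A = 1 − 1/2.369 = 0.5779.
Known gains sum to -0.017 + 0.16 + 0.42 = 0.563.
g_veg = 0.5779 − 0.563 = 0.01.

0.01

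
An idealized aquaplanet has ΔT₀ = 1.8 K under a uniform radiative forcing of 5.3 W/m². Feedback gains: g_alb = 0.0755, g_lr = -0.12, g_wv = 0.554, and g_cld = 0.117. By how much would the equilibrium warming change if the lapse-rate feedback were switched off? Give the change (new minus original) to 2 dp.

Original: g = 0.6265, ΔT = 1.8/(1−0.6265) = 4.8193 K.
Without lapse-rate: g' = 0.7465, ΔT' = 1.8/(1−0.7465) = 7.1006 K.
Change = 7.1006 − 4.8193 = 2.28 K.

2.28 K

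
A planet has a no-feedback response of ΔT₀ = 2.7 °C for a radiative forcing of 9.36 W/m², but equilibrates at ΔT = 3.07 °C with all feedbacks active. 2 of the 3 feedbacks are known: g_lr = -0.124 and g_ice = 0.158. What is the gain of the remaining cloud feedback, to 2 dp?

Amplification A = ΔT/ΔT₀ = 3.07/2.7 = 1.137.
Total gain g = 1 − 1/A = 1 − 1/1.137 = 0.1205.
Known gains sum to -0.124 + 0.158 = 0.034.
g_cld = 0.1205 − 0.034 = 0.09.

0.09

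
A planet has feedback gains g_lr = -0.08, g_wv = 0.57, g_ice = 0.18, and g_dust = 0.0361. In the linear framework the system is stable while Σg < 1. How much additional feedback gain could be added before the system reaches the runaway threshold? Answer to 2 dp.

0.29

Current total gain = -0.08 + 0.57 + 0.18 + 0.0361 = 0.7061.
Margin to runaway = 1 − 0.7061 = 0.29.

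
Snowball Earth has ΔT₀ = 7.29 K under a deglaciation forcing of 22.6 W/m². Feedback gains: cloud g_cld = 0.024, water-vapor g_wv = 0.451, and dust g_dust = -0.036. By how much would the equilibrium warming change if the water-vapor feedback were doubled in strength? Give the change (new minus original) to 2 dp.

53.28 K

Original: g = 0.439, ΔT = 7.29/(1−0.439) = 12.9947 K.
With doubled water-vapor: g' = 0.89, ΔT' = 7.29/(1−0.89) = 66.2727 K.
Change = 66.2727 − 12.9947 = 53.28 K.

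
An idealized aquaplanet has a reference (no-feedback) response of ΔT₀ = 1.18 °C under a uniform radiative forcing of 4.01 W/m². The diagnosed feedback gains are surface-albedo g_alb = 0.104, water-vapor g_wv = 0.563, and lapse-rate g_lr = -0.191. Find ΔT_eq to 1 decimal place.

Total gain g = 0.104 + 0.563 − 0.191 = 0.476.
Amplification A = 1/(1 − 0.476) = 1.908.
ΔT = 1.18 × 1.908 = 2.3 °C.

2.3 °C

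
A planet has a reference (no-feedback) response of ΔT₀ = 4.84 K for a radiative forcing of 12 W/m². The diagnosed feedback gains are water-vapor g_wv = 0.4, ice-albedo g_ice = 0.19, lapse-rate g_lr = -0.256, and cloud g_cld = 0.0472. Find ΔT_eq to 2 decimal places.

7.82 K

Total gain g = 0.4 + 0.19 − 0.256 + 0.0472 = 0.3812.
Amplification A = 1/(1 − 0.3812) = 1.616.
ΔT = 4.84 × 1.616 = 7.82 K.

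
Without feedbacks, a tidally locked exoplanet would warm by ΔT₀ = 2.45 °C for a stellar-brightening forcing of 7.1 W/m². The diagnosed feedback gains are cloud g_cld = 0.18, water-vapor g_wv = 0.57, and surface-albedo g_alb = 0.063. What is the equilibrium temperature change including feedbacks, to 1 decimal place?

13.1 °C

Total gain g = 0.18 + 0.57 + 0.063 = 0.813.
Amplification A = 1/(1 − 0.813) = 5.348.
ΔT = 2.45 × 5.348 = 13.1 °C.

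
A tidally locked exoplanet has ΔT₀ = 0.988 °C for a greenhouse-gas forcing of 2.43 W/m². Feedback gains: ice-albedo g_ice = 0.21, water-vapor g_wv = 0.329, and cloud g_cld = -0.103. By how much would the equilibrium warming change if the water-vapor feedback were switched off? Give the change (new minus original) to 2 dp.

Original: g = 0.436, ΔT = 0.988/(1−0.436) = 1.7518 °C.
Without water-vapor: g' = 0.107, ΔT' = 0.988/(1−0.107) = 1.1064 °C.
Change = 1.1064 − 1.7518 = -0.65 °C.

-0.65 °C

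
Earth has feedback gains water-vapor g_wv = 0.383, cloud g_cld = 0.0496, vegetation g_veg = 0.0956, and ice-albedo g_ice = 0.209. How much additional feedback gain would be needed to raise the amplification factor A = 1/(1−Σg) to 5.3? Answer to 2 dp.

Current total gain = 0.7372.
Target gain for A = 5.3: g* = 1 − 1/5.3 = 0.8113.
Additional gain needed = 0.8113 − 0.7372 = 0.07.

0.07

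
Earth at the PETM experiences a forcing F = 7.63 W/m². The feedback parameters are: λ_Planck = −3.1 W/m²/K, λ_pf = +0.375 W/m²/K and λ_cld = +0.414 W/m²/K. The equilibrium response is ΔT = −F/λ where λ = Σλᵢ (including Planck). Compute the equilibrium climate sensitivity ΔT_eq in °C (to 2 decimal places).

Net feedback parameter λ = (−3.1) + (+0.375) + (+0.414) = -2.311 W/m²/K.
ΔT = −F/λ = −7.63/(-2.311) = 3.30 °C.

3.30 °C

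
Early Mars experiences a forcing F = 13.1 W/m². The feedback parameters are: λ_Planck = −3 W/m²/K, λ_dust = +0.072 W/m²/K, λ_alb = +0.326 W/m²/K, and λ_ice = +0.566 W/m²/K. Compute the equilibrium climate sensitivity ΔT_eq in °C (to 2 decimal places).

6.43 °C

Net feedback parameter λ = (−3) + (+0.072) + (+0.326) + (+0.566) = -2.036 W/m²/K.
ΔT = −F/λ = −13.1/(-2.036) = 6.43 °C.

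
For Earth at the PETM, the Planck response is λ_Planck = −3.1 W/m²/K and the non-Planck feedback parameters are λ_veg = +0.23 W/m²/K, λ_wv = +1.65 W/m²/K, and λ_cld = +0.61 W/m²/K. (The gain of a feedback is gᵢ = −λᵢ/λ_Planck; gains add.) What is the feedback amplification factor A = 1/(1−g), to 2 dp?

Convert to gains: g_veg = 0.23/3.1 = 0.07419; g_wv = 1.65/3.1 = 0.5323; g_cld = 0.61/3.1 = 0.1968.
Total gain g = 0.80329.
A = 1/(1 − 0.80329) = 5.08.

5.08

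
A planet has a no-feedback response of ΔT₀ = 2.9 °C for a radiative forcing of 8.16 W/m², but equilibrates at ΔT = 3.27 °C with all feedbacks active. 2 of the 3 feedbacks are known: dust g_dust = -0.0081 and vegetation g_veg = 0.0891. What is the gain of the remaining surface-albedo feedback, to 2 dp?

Amplification A = ΔT/ΔT₀ = 3.27/2.9 = 1.128.
Total gain g = 1 − 1/A = 1 − 1/1.128 = 0.1135.
Known gains sum to -0.0081 + 0.0891 = 0.081.
g_alb = 0.1135 − 0.081 = 0.03.

0.03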